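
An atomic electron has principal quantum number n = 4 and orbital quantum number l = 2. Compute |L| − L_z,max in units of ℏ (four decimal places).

|L| = √6 ℏ ≈ 2.4495ℏ, while L_z,max = lℏ = 2ℏ.
The difference is (√6 − 2)ℏ ≈ 0.4495ℏ.

|L| − L_z,max ≈ 0.4495ℏ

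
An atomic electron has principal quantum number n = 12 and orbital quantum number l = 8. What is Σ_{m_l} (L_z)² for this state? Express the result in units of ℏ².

m_l ∈ {-8, -7, -6, -5, -4, -3, -2, -1, 0, 1, 2, 3, 4, 5, 6, 7, 8}.
Σ m_l² = l(l+1)(2l+1)/3 = 8·9·17/3 = 408.

Σ(L_z)² = 408 ℏ²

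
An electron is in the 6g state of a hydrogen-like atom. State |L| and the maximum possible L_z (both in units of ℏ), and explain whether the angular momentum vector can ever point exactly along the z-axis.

No: L_z,max = 4ℏ < |L| = 2√5 ℏ ≈ 4.472ℏ

For 6g, l = 4.
|L| = 2√5 ℏ ≈ 4.4721ℏ, while L_z,max = lℏ = 4ℏ.
Since |L| > L_z,max, the vector can never point exactly along z; the closest it comes is θ_min = arccos(4/√20) ≈ 26.6°.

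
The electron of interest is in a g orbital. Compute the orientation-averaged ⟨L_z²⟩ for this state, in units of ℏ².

G corresponds to l = 4.
m_l ∈ {-4, -3, -2, -1, 0, 1, 2, 3, 4}.
Average of L_z² over 9 states: 60/9 ℏ² = 6.667 ℏ².

⟨L_z²⟩ = 6.667 ℏ²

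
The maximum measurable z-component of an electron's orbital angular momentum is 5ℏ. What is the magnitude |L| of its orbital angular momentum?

|L| = √30 ℏ ≈ 5.477ℏ

Since max m_l = l, l = 5.
|L| = √(l(l+1)) ℏ = √30 ℏ.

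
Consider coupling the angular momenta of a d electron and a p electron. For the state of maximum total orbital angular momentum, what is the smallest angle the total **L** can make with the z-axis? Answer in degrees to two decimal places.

Angular momentum addition gives L = |l₁ − l₂|, …, l₁ + l₂.
L ∈ {1, 2, 3}.
The maximum is L = 3, with |L_tot| = ℏ√(3·4) = 2√3 ℏ.
The minimum angle with z is arccos(3/√12) ≈ 30.00°.

θ_min ≈ 30.00°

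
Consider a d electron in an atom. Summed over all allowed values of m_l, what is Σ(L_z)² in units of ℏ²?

Σ(L_z)² = 10 ℏ²

The letter d corresponds to l = 2.
m_l runs from −2 to 2, i.e. {-2, -1, 0, 1, 2}.
Summing m² from −2 to 2: Σ m_l² = 10.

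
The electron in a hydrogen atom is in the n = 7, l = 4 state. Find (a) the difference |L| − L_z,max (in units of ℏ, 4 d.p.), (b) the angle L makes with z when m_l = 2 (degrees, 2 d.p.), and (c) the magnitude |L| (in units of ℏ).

|L|−L_z,max ≈ 0.4721ℏ; θ(m_l=2) ≈ 63.43°; |L| = 2√5 ℏ ≈ 4.472ℏ

|L| − L_z,max = (2√5 − 4)ℏ ≈ 0.4721ℏ.
For m_l = 2: cos θ = 2/√20, θ ≈ 63.43°.
|L| = ℏ√(4·5) = 2√5 ℏ ≈ 4.472ℏ.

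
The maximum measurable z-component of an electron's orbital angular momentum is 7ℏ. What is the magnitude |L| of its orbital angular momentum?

The maximum L_z equals lℏ, giving l = 7.
|L| = ℏ√(l(l+1)) = 2√14 ℏ.

|L| = 2√14 ℏ ≈ 7.483ℏ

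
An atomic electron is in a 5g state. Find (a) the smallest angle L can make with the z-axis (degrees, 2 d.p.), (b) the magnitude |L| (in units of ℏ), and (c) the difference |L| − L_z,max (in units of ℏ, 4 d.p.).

The 5g subshell has l = 4.
cos θ_min = 4/√20, so θ_min ≈ 26.57°.
|L| = ℏ√(4·5) = 2√5 ℏ ≈ 4.472ℏ.
|L| − L_z,max = (2√5 − 4)ℏ ≈ 0.4721ℏ.

θ_min ≈ 26.57°; |L| = 2√5 ℏ ≈ 4.472ℏ; |L|−L_z,max ≈ 0.4721ℏ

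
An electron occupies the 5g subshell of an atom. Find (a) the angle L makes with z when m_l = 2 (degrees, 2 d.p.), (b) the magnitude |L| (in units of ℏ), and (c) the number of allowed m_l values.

θ(m_l=2) ≈ 63.43°; |L| = 2√5 ℏ ≈ 4.472ℏ; 9 values

For 5g, l = 4.
For m_l = 2: cos θ = 2/√20, θ ≈ 63.43°.
|L| = ℏ√(4·5) = 2√5 ℏ ≈ 4.472ℏ.
There are 2l+1 = 9 values of m_l.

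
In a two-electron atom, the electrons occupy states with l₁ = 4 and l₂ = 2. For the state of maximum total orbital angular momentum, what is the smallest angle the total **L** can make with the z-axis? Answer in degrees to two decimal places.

θ_min ≈ 22.21°

By the triangle rule, |l₁ − l₂| ≤ L ≤ l₁ + l₂.
L ∈ {2, 3, 4, 5, 6}.
The maximum is L = 6, with |L_tot| = ℏ√(6·7) = √42 ℏ.
The minimum angle with z is arccos(6/√42) ≈ 22.21°.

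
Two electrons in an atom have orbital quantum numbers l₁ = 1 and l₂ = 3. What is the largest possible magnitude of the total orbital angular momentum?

|L_tot|_max = 2√5 ℏ ≈ 4.472ℏ

By the triangle rule, |l₁ − l₂| ≤ L ≤ l₁ + l₂.
L ∈ {2, 3, 4}.
The largest magnitude corresponds to L = 4: |L_tot| = ℏ√(4·5) = 2√5 ℏ.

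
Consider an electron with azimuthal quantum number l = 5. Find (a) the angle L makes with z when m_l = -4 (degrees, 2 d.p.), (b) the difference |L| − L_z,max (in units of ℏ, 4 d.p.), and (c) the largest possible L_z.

θ(m_l=-4) ≈ 136.91°; |L|−L_z,max ≈ 0.4772ℏ; L_z,max = 5ℏ

For m_l = -4: cos θ = -4/√30, θ ≈ 136.91°.
|L| − L_z,max = (√30 − 5)ℏ ≈ 0.4772ℏ.
L_z,max = lℏ = 5ℏ.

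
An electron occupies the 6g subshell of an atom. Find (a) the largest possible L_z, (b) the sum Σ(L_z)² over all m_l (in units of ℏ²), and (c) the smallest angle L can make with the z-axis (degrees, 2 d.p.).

L_z,max = 4ℏ; Σ(L_z)² = 60 ℏ²; θ_min ≈ 26.57°

For 6g, l = 4.
L_z,max = lℏ = 4ℏ.
Σ m_l² = 60, so Σ(L_z)² = 60 ℏ².
cos θ_min = 4/√20, so θ_min ≈ 26.57°.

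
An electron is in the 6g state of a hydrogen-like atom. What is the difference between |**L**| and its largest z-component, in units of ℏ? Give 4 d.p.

6g means n = 6, l = 4.
|L| = 2√5 ℏ ≈ 4.4721ℏ, while L_z,max = lℏ = 4ℏ.
The difference is (2√5 − 4)ℏ ≈ 0.4721ℏ.

|L| − L_z,max ≈ 0.4721ℏ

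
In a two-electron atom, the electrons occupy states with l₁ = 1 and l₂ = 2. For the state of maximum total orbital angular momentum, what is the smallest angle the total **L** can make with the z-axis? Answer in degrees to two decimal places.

θ_min ≈ 30.00°

By the triangle rule, |l₁ − l₂| ≤ L ≤ l₁ + l₂.
Allowed values: L = 1, 2, 3.
The maximum is L = 3, with |L_tot| = ℏ√(3·4) = 2√3 ℏ.
The minimum angle with z is arccos(3/√12) ≈ 30.00°.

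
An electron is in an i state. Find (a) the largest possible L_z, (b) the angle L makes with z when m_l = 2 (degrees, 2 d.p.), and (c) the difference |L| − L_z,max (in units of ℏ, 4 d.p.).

L_z,max = 6ℏ; θ(m_l=2) ≈ 72.02°; |L|−L_z,max ≈ 0.4807ℏ

The letter i corresponds to l = 6.
L_z,max = lℏ = 6ℏ.
For m_l = 2: cos θ = 2/√42, θ ≈ 72.02°.
|L| − L_z,max = (√42 − 6)ℏ ≈ 0.4807ℏ.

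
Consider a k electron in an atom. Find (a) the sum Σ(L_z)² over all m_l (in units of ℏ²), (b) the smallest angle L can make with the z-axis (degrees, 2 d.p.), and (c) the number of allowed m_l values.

The letter k corresponds to l = 7.
Σ m_l² = 280, so Σ(L_z)² = 280 ℏ².
cos θ_min = 7/√56, so θ_min ≈ 20.70°.
There are 2l+1 = 15 values of m_l.

Σ(L_z)² = 280 ℏ²; θ_min ≈ 20.70°; 15 values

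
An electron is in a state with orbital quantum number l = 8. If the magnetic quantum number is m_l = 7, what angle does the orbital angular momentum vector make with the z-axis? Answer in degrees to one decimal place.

θ ≈ 34.4°

|L| = ℏ√(l(l+1)) = 6√2 ℏ.
L_z = m_l ℏ = 7ℏ.
cos θ = L_z/|L| = 7/√72, so θ ≈ 34.4°.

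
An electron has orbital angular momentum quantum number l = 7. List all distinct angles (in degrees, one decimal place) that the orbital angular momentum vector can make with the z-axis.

|L| = ℏ√(l(l+1)) = 2√14 ℏ.
cos θ = m_l/√56 for each m_l ∈ {-7, -6, -5, -4, -3, -2, -1, 0, 1, 2, 3, 4, 5, 6, 7}.

θ ∈ {20.7°, 36.7°, 48.1°, 57.7°, 66.4°, 74.5°, 82.3°, 90.0°, 97.7°, 105.5°, 113.6°, 122.3°, 131.9°, 143.3°, 159.3°}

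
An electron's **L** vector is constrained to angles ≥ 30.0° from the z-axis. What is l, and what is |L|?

At minimum angle, m_l = l, so cos θ = l/√(l(l+1)); cos²θ = l/(l+1) = 0.7500.
l = cos²θ/sin²θ ≈ 3.
Then |L| = ℏ√(3·4) = 2√3 ℏ.

l = 3, |L| = 2√3 ℏ ≈ 3.464ℏ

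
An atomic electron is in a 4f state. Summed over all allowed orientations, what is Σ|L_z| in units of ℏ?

Σ|L_z| = 12 ℏ

For 4f, l = 3.
The allowed m_l values are -3, -2, -1, 0, 1, 2, 3.
Σ|m_l| = 2(1+2+…+3) = 12.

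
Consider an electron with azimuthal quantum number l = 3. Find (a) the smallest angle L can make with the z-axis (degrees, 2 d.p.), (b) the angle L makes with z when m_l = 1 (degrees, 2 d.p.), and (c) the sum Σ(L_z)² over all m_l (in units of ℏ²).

θ_min ≈ 30.00°; θ(m_l=1) ≈ 73.22°; Σ(L_z)² = 28 ℏ²

cos θ_min = 3/√12, so θ_min ≈ 30.00°.
For m_l = 1: cos θ = 1/√12, θ ≈ 73.22°.
Σ m_l² = 28, so Σ(L_z)² = 28 ℏ².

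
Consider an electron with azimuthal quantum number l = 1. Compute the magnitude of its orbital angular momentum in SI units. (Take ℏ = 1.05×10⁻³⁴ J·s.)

|L| = 1.48×10⁻³⁴ J·s

|L| = ℏ√(l(l+1)) = ℏ√(1·2) = √2 ℏ
Numerically, |L| = 1.414 × (1.05×10⁻³⁴ J·s) = 1.48×10⁻³⁴ J·s.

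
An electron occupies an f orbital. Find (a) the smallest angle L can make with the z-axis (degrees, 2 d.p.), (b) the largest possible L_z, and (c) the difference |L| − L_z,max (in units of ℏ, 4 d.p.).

The letter f corresponds to l = 3.
cos θ_min = 3/√12, so θ_min ≈ 30.00°.
L_z,max = lℏ = 3ℏ.
|L| − L_z,max = (2√3 − 3)ℏ ≈ 0.4641ℏ.

θ_min ≈ 30.00°; L_z,max = 3ℏ; |L|−L_z,max ≈ 0.4641ℏ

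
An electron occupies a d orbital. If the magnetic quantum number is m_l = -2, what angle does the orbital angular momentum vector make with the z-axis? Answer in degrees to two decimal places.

For a d orbital, l = 2.
|L| = √(l(l+1)) ℏ = √6 ℏ.
L_z = m_l ℏ = −2ℏ.
cos θ = L_z/|L| = -2/√6, so θ ≈ 144.74°.

θ ≈ 144.74°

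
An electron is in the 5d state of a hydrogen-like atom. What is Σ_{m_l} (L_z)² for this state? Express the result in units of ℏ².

Σ(L_z)² = 10 ℏ²

For 5d, l = 2.
m_l ∈ {-2, -1, 0, 1, 2}.
Σ m_l² = l(l+1)(2l+1)/3 = 2·3·5/3 = 10.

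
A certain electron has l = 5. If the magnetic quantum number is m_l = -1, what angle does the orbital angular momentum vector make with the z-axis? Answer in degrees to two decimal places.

|L|² = l(l+1)ℏ² = 30ℏ², so |L| = √30 ℏ.
L_z = m_l ℏ = −1ℏ.
cos θ = L_z/|L| = -1/√30, so θ ≈ 100.52°.

θ ≈ 100.52°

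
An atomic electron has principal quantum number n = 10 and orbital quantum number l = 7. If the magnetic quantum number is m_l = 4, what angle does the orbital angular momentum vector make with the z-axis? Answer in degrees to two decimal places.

θ ≈ 57.69°

|L|² = l(l+1)ℏ² = 56ℏ², so |L| = 2√14 ℏ.
L_z = m_l ℏ = 4ℏ.
cos θ = L_z/|L| = 4/√56, so θ ≈ 57.69°.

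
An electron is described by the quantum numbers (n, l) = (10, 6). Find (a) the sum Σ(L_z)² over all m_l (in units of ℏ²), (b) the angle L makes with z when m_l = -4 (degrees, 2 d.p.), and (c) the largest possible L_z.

Σ m_l² = 182, so Σ(L_z)² = 182 ℏ².
For m_l = -4: cos θ = -4/√42, θ ≈ 128.11°.
L_z,max = lℏ = 6ℏ.

Σ(L_z)² = 182 ℏ²; θ(m_l=-4) ≈ 128.11°; L_z,max = 6ℏ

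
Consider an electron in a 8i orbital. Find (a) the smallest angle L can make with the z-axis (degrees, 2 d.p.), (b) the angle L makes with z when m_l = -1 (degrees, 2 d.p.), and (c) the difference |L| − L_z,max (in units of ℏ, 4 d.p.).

8i means n = 8, l = 6.
cos θ_min = 6/√42, so θ_min ≈ 22.21°.
For m_l = -1: cos θ = -1/√42, θ ≈ 98.88°.
|L| − L_z,max = (√42 − 6)ℏ ≈ 0.4807ℏ.

θ_min ≈ 22.21°; θ(m_l=-1) ≈ 98.88°; |L|−L_z,max ≈ 0.4807ℏ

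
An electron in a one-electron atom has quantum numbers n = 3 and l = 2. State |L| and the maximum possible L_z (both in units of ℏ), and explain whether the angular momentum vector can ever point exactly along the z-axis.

No: L_z,max = 2ℏ < |L| = √6 ℏ ≈ 2.449ℏ

|L| = √6 ℏ ≈ 2.4495ℏ, while L_z,max = lℏ = 2ℏ.
Since |L| > L_z,max, the vector can never point exactly along z; the closest it comes is θ_min = arccos(2/√6) ≈ 35.3°.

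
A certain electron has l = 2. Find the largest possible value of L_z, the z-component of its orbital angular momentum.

L_z = m_l ℏ with m_l ∈ {−2, …, 2}; the maximum is m_l = 2.

L_z,max = 2ℏ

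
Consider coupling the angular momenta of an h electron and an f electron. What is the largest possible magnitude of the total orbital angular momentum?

|L_tot|_max = 6√2 ℏ ≈ 8.485ℏ

L runs from |5 − 3| = 2 to 5 + 3 = 8.
So L can be 2, 3, 4, 5, 6, 7, 8.
The largest magnitude corresponds to L = 8: |L_tot| = ℏ√(8·9) = 6√2 ℏ.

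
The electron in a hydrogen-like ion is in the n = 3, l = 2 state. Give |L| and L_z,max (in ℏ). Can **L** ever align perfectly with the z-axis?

No: L_z,max = 2ℏ < |L| = √6 ℏ ≈ 2.449ℏ

|L| = √6 ℏ ≈ 2.4495ℏ, while L_z,max = lℏ = 2ℏ.
Since |L| > L_z,max, the vector can never point exactly along z; the closest it comes is θ_min = arccos(2/√6) ≈ 35.3°.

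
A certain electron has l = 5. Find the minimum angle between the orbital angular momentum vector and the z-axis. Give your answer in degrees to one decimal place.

θ_min ≈ 24.1°

|L| = √(l(l+1)) ℏ = √30 ℏ.
The smallest angle corresponds to the largest L_z, i.e. m_l = l = 5, giving L_z = 5ℏ.
cos θ_min = 5/√30, so θ_min ≈ 24.1°.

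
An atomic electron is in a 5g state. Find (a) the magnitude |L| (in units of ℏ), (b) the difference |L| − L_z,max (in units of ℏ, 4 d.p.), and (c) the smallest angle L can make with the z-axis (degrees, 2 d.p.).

5g means n = 5, l = 4.
|L| = ℏ√(4·5) = 2√5 ℏ ≈ 4.472ℏ.
|L| − L_z,max = (2√5 − 4)ℏ ≈ 0.4721ℏ.
cos θ_min = 4/√20, so θ_min ≈ 26.57°.

|L| = 2√5 ℏ ≈ 4.472ℏ; |L|−L_z,max ≈ 0.4721ℏ; θ_min ≈ 26.57°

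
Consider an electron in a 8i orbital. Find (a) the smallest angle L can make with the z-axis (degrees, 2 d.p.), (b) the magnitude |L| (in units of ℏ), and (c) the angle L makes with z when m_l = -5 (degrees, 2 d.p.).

θ_min ≈ 22.21°; |L| = √42 ℏ ≈ 6.481ℏ; θ(m_l=-5) ≈ 140.49°

For 8i, l = 6.
cos θ_min = 6/√42, so θ_min ≈ 22.21°.
|L| = ℏ√(6·7) = √42 ℏ ≈ 6.481ℏ.
For m_l = -5: cos θ = -5/√42, θ ≈ 140.49°.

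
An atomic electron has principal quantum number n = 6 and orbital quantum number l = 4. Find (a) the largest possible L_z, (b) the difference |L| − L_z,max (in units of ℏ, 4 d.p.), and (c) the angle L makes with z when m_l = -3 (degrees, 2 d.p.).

L_z,max = lℏ = 4ℏ.
|L| − L_z,max = (2√5 − 4)ℏ ≈ 0.4721ℏ.
For m_l = -3: cos θ = -3/√20, θ ≈ 132.13°.

L_z,max = 4ℏ; |L|−L_z,max ≈ 0.4721ℏ; θ(m_l=-3) ≈ 132.13°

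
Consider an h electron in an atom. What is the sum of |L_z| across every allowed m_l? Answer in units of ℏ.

Σ|L_z| = 30 ℏ

An h state has l = 5.
m_l runs from −5 to 5, i.e. {-5, -4, -3, -2, -1, 0, 1, 2, 3, 4, 5}.
Σ|m_l| = l(l+1) = 30.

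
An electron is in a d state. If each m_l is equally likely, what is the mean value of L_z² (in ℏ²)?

⟨L_z²⟩ = 2 ℏ²

A d state has l = 2.
m_l ∈ {-2, -1, 0, 1, 2}.
⟨L_z²⟩ = ℏ²·l(l+1)/3 = 2ℏ².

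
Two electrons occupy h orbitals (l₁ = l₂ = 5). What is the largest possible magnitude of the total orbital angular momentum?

|L_tot|_max = √110 ℏ ≈ 10.488ℏ

Angular momentum addition gives L = |l₁ − l₂|, …, l₁ + l₂.
Allowed values: L = 0, 1, 2, 3, 4, 5, 6, 7, 8, 9, 10.
The largest magnitude corresponds to L = 10: |L_tot| = ℏ√(10·11) = √110 ℏ.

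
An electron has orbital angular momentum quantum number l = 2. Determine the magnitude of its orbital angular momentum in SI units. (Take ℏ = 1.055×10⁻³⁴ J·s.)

|L| = ℏ√(l(l+1)) = ℏ√(2·3) = √6 ℏ
Numerically, |L| = 2.449 × (1.055×10⁻³⁴ J·s) = 2.584×10⁻³⁴ J·s.

|L| = 2.584×10⁻³⁴ J·s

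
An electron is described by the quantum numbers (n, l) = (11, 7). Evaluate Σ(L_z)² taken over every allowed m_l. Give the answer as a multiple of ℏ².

m_l runs from −7 to 7, i.e. {-7, -6, -5, -4, -3, -2, -1, 0, 1, 2, 3, 4, 5, 6, 7}.
Summing m² from −7 to 7: Σ m_l² = 280.

Σ(L_z)² = 280 ℏ²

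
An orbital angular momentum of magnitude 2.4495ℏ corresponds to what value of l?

(|L|/ℏ)² = l(l+1) = 6.
The positive root is l = 2.

l = 2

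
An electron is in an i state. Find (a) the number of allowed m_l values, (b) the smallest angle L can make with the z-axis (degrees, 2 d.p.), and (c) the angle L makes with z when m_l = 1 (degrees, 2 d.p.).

13 values; θ_min ≈ 22.21°; θ(m_l=1) ≈ 81.12°

For an i orbital, l = 6.
There are 2l+1 = 13 values of m_l.
cos θ_min = 6/√42, so θ_min ≈ 22.21°.
For m_l = 1: cos θ = 1/√42, θ ≈ 81.12°.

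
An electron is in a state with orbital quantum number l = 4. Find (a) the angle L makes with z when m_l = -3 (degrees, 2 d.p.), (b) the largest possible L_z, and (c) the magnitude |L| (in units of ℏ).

For m_l = -3: cos θ = -3/√20, θ ≈ 132.13°.
L_z,max = lℏ = 4ℏ.
|L| = ℏ√(4·5) = 2√5 ℏ ≈ 4.472ℏ.

θ(m_l=-3) ≈ 132.13°; L_z,max = 4ℏ; |L| = 2√5 ℏ ≈ 4.472ℏ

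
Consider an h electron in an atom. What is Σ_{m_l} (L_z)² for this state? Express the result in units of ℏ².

Σ(L_z)² = 110 ℏ²

For an h orbital, l = 5.
m_l runs from −5 to 5, i.e. {-5, -4, -3, -2, -1, 0, 1, 2, 3, 4, 5}.
Summing m² from −5 to 5: Σ m_l² = 110.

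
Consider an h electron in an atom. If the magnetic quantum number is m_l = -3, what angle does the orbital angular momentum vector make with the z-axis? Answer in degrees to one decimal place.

The letter h corresponds to l = 5.
|L| = ℏ√(l(l+1)) = √30 ℏ.
L_z = m_l ℏ = −3ℏ.
cos θ = L_z/|L| = -3/√30, so θ ≈ 123.2°.

θ ≈ 123.2°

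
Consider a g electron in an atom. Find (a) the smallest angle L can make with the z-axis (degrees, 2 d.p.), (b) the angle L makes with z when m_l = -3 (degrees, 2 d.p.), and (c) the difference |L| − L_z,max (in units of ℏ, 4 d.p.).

A g state has l = 4.
cos θ_min = 4/√20, so θ_min ≈ 26.57°.
For m_l = -3: cos θ = -3/√20, θ ≈ 132.13°.
|L| − L_z,max = (2√5 − 4)ℏ ≈ 0.4721ℏ.

θ_min ≈ 26.57°; θ(m_l=-3) ≈ 132.13°; |L|−L_z,max ≈ 0.4721ℏ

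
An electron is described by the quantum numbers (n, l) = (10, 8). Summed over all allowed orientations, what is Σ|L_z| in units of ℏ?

Σ|L_z| = 72 ℏ

m_l ∈ {-8, -7, -6, -5, -4, -3, -2, -1, 0, 1, 2, 3, 4, 5, 6, 7, 8}.
Σ|m_l| = l(l+1) = 72.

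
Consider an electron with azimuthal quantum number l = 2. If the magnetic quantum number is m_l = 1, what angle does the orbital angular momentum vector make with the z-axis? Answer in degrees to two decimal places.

θ ≈ 65.91°

|L| = √(l(l+1)) ℏ = √6 ℏ.
L_z = m_l ℏ = 1ℏ.
cos θ = L_z/|L| = 1/√6, so θ ≈ 65.91°.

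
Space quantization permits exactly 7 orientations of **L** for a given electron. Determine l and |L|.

2l + 1 = 7 ⇒ l = 3.
Then |L| = √(l(l+1)) ℏ = 2√3 ℏ.

l = 3, |L| = 2√3 ℏ ≈ 3.464ℏ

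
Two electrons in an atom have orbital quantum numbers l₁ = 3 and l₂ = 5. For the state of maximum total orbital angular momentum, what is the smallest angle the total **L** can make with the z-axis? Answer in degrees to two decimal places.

By the triangle rule, |l₁ − l₂| ≤ L ≤ l₁ + l₂.
L ∈ {2, 3, 4, 5, 6, 7, 8}.
The maximum is L = 8, with |L_tot| = ℏ√(8·9) = 6√2 ℏ.
The minimum angle with z is arccos(8/√72) ≈ 19.47°.

θ_min ≈ 19.47°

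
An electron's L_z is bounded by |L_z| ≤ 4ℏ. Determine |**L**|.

The maximum L_z equals lℏ, giving l = 4.
Then |L| = ℏ√(4·5) = 2√5 ℏ.

|L| = 2√5 ℏ ≈ 4.472ℏ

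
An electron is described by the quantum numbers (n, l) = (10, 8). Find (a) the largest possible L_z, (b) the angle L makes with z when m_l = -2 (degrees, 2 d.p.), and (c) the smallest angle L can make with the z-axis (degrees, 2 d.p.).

L_z,max = 8ℏ; θ(m_l=-2) ≈ 103.63°; θ_min ≈ 19.47°

L_z,max = lℏ = 8ℏ.
For m_l = -2: cos θ = -2/√72, θ ≈ 103.63°.
cos θ_min = 8/√72, so θ_min ≈ 19.47°.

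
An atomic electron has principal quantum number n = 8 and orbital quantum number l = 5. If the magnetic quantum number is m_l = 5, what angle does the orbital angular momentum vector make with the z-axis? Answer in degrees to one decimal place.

|L|² = l(l+1)ℏ² = 30ℏ², so |L| = √30 ℏ.
L_z = m_l ℏ = 5ℏ.
cos θ = L_z/|L| = 5/√30, so θ ≈ 24.1°.

θ ≈ 24.1°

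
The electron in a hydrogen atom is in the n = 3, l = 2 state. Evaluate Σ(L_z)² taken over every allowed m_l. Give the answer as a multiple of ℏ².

Σ(L_z)² = 10 ℏ²

The allowed m_l values are -2, -1, 0, 1, 2.
Σ m_l² = 2·(1 + 4) = 10.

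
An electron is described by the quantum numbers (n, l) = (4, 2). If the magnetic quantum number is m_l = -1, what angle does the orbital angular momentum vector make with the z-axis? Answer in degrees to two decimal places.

|L| = √(l(l+1)) ℏ = √6 ℏ.
L_z = m_l ℏ = −1ℏ.
cos θ = L_z/|L| = -1/√6, so θ ≈ 114.09°.

θ ≈ 114.09°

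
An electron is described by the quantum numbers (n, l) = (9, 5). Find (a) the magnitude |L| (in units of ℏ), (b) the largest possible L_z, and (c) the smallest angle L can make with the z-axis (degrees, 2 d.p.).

|L| = √30 ℏ ≈ 5.477ℏ; L_z,max = 5ℏ; θ_min ≈ 24.09°

|L| = ℏ√(5·6) = √30 ℏ ≈ 5.477ℏ.
L_z,max = lℏ = 5ℏ.
cos θ_min = 5/√30, so θ_min ≈ 24.09°.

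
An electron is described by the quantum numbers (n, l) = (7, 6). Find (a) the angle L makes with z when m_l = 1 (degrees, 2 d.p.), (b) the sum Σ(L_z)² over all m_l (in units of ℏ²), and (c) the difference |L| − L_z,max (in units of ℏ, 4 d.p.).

For m_l = 1: cos θ = 1/√42, θ ≈ 81.12°.
Σ m_l² = 182, so Σ(L_z)² = 182 ℏ².
|L| − L_z,max = (√42 − 6)ℏ ≈ 0.4807ℏ.

θ(m_l=1) ≈ 81.12°; Σ(L_z)² = 182 ℏ²; |L|−L_z,max ≈ 0.4807ℏ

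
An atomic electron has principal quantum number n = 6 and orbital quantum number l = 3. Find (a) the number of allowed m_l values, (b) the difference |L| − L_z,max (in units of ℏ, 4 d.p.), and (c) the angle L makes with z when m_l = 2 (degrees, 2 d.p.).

7 values; |L|−L_z,max ≈ 0.4641ℏ; θ(m_l=2) ≈ 54.74°

There are 2l+1 = 7 values of m_l.
|L| − L_z,max = (2√3 − 3)ℏ ≈ 0.4641ℏ.
For m_l = 2: cos θ = 2/√12, θ ≈ 54.74°.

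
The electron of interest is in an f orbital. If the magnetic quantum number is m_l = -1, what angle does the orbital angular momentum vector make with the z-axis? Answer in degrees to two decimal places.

θ ≈ 106.78°

For an f orbital, l = 3.
|L| = √(l(l+1)) ℏ = 2√3 ℏ.
L_z = m_l ℏ = −1ℏ.
cos θ = L_z/|L| = -1/√12, so θ ≈ 106.78°.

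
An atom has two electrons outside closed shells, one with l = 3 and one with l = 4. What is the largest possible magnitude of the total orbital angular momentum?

Angular momentum addition gives L = |l₁ − l₂|, …, l₁ + l₂.
Allowed values: L = 1, 2, 3, 4, 5, 6, 7.
The largest magnitude corresponds to L = 7: |L_tot| = ℏ√(7·8) = 2√14 ℏ.

|L_tot|_max = 2√14 ℏ ≈ 7.483ℏ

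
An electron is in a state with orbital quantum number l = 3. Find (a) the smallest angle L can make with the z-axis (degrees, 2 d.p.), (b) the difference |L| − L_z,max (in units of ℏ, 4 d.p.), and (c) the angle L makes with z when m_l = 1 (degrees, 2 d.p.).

cos θ_min = 3/√12, so θ_min ≈ 30.00°.
|L| − L_z,max = (2√3 − 3)ℏ ≈ 0.4641ℏ.
For m_l = 1: cos θ = 1/√12, θ ≈ 73.22°.

θ_min ≈ 30.00°; |L|−L_z,max ≈ 0.4641ℏ; θ(m_l=1) ≈ 73.22°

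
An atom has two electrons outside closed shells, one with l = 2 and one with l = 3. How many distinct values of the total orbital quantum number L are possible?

5

By the triangle rule, |l₁ − l₂| ≤ L ≤ l₁ + l₂.
L ∈ {1, 2, 3, 4, 5}.
That is 5 values.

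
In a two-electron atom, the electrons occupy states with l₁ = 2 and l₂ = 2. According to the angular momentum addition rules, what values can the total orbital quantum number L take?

L = 0, 1, 2, 3, 4

L runs from |2 − 2| = 0 to 2 + 2 = 4.
Allowed values: L = 0, 1, 2, 3, 4.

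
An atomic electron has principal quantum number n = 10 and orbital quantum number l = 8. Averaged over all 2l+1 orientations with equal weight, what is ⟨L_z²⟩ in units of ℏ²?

The allowed m_l values are -8, -7, -6, -5, -4, -3, -2, -1, 0, 1, 2, 3, 4, 5, 6, 7, 8.
⟨L_z²⟩ = ℏ²·l(l+1)/3 = 24ℏ².

⟨L_z²⟩ = 24 ℏ²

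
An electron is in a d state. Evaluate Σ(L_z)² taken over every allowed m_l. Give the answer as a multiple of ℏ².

Σ(L_z)² = 10 ℏ²

A d state has l = 2.
The allowed m_l values are -2, -1, 0, 1, 2.
Σ m_l² = 2·(1 + 4) = 10.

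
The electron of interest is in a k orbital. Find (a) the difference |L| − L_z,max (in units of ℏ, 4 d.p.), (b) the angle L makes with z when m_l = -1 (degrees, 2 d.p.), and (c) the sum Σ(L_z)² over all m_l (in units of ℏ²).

|L|−L_z,max ≈ 0.4833ℏ; θ(m_l=-1) ≈ 97.68°; Σ(L_z)² = 280 ℏ²

For a k orbital, l = 7.
|L| − L_z,max = (2√14 − 7)ℏ ≈ 0.4833ℏ.
For m_l = -1: cos θ = -1/√56, θ ≈ 97.68°.
Σ m_l² = 280, so Σ(L_z)² = 280 ℏ².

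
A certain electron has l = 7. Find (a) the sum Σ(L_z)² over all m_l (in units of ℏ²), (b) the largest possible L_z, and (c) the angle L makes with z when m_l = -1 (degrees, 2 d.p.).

Σ(L_z)² = 280 ℏ²; L_z,max = 7ℏ; θ(m_l=-1) ≈ 97.68°

Σ m_l² = 280, so Σ(L_z)² = 280 ℏ².
L_z,max = lℏ = 7ℏ.
For m_l = -1: cos θ = -1/√56, θ ≈ 97.68°.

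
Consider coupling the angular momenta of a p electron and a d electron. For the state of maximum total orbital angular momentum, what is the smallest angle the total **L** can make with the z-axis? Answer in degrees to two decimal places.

θ_min ≈ 30.00°

The total orbital quantum number L ranges from |l₁ − l₂| to l₁ + l₂ in integer steps.
Allowed values: L = 1, 2, 3.
The maximum is L = 3, with |L_tot| = ℏ√(3·4) = 2√3 ℏ.
The minimum angle with z is arccos(3/√12) ≈ 30.00°.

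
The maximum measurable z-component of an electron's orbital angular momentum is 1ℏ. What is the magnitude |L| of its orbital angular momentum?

|L| = √2 ℏ ≈ 1.414ℏ

L_z,max = lℏ, so l = 1.
Then |L| = ℏ√(1·2) = √2 ℏ.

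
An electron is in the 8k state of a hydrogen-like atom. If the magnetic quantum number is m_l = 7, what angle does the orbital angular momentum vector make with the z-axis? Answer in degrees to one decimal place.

The 8k subshell has l = 7.
|L|² = l(l+1)ℏ² = 56ℏ², so |L| = 2√14 ℏ.
L_z = m_l ℏ = 7ℏ.
cos θ = L_z/|L| = 7/√56, so θ ≈ 20.7°.

θ ≈ 20.7°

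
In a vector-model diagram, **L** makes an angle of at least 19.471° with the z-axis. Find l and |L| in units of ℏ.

l = 8, |L| = 6√2 ℏ ≈ 8.485ℏ

At minimum angle, m_l = l, so cos θ = l/√(l(l+1)); cos²θ = l/(l+1) = 0.8889.
l = cos²θ/sin²θ ≈ 8.
Then |L| = ℏ√(8·9) = 6√2 ℏ.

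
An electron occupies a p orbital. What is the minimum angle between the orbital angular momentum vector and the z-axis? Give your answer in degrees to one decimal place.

θ_min ≈ 45.0°

A p state has l = 1.
|L| = √(l(l+1)) ℏ = √2 ℏ.
The smallest angle corresponds to the largest L_z, i.e. m_l = l = 1, giving L_z = 1ℏ.
cos θ_min = 1/√2, so θ_min ≈ 45.0°.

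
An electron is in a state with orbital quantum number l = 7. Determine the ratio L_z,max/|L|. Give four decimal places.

|L| = 2√14 ℏ ≈ 7.4833ℏ, while L_z,max = lℏ = 7ℏ.
L_z,max/|L| = 7/√56 = 0.9354.

L_z,max/|L| = 0.9354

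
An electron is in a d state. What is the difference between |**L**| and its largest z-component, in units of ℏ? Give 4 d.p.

A d state has l = 2.
|L| = √6 ℏ ≈ 2.4495ℏ, while L_z,max = lℏ = 2ℏ.
The difference is (√6 − 2)ℏ ≈ 0.4495ℏ.

|L| − L_z,max ≈ 0.4495ℏ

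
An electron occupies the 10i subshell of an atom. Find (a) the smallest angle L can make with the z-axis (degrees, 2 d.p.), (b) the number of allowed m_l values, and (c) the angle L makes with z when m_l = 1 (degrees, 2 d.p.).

The 10i subshell has l = 6.
cos θ_min = 6/√42, so θ_min ≈ 22.21°.
There are 2l+1 = 13 values of m_l.
For m_l = 1: cos θ = 1/√42, θ ≈ 81.12°.

θ_min ≈ 22.21°; 13 values; θ(m_l=1) ≈ 81.12°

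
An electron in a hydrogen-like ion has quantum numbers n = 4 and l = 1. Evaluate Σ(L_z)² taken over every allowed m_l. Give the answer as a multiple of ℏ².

m_l ∈ {-1, 0, 1}.
Summing m² from −1 to 1: Σ m_l² = 2.

Σ(L_z)² = 2 ℏ²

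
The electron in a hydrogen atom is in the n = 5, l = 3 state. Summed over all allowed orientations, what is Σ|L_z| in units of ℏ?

Σ|L_z| = 12 ℏ

m_l runs from −3 to 3, i.e. {-3, -2, -1, 0, 1, 2, 3}.
Σ|m_l| = l(l+1) = 12.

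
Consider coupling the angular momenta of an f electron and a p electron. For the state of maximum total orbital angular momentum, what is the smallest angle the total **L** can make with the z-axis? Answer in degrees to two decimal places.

L runs from |3 − 1| = 2 to 3 + 1 = 4.
Allowed values: L = 2, 3, 4.
The maximum is L = 4, with |L_tot| = ℏ√(4·5) = 2√5 ℏ.
The minimum angle with z is arccos(4/√20) ≈ 26.57°.

θ_min ≈ 26.57°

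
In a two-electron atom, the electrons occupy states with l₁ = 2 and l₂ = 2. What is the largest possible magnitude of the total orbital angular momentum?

By the triangle rule, |l₁ − l₂| ≤ L ≤ l₁ + l₂.
Allowed values: L = 0, 1, 2, 3, 4.
The largest magnitude corresponds to L = 4: |L_tot| = ℏ√(4·5) = 2√5 ℏ.

|L_tot|_max = 2√5 ℏ ≈ 4.472ℏ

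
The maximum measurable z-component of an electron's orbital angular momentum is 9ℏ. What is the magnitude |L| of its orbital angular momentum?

Since max m_l = l, l = 9.
Then |L| = ℏ√(9·10) = 3√10 ℏ.

|L| = 3√10 ℏ ≈ 9.487ℏ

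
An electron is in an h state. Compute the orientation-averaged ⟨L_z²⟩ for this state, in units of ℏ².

⟨L_z²⟩ = 10 ℏ²

An h state has l = 5.
m_l ∈ {-5, -4, -3, -2, -1, 0, 1, 2, 3, 4, 5}.
Average of L_z² over 11 states: 110/11 ℏ² = 10 ℏ².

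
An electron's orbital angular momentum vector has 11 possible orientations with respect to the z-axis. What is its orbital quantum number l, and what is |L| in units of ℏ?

l = 5, |L| = √30 ℏ ≈ 5.477ℏ

Since there are 2l+1 = 11 values of m_l, l = 5.
Then |L| = √(l(l+1)) ℏ = √30 ℏ.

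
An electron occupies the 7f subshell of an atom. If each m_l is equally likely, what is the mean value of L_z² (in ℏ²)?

⟨L_z²⟩ = 4 ℏ²

For 7f, l = 3.
m_l ∈ {-3, -2, -1, 0, 1, 2, 3}.
Average of L_z² over 7 states: 28/7 ℏ² = 4 ℏ².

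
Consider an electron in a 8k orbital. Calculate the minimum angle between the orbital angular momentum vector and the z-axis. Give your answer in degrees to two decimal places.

The 8k subshell has l = 7.
|L| = √(l(l+1)) ℏ = 2√14 ℏ.
The smallest angle corresponds to the largest L_z, i.e. m_l = l = 7, giving L_z = 7ℏ.
cos θ_min = 7/√56, so θ_min ≈ 20.70°.

θ_min ≈ 20.70°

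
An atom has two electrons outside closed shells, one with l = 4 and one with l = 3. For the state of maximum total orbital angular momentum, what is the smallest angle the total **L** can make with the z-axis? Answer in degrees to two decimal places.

θ_min ≈ 20.70°

L runs from |4 − 3| = 1 to 4 + 3 = 7.
Allowed values: L = 1, 2, 3, 4, 5, 6, 7.
The maximum is L = 7, with |L_tot| = ℏ√(7·8) = 2√14 ℏ.
The minimum angle with z is arccos(7/√56) ≈ 20.70°.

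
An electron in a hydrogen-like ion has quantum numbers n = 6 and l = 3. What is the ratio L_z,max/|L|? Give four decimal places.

|L| = 2√3 ℏ ≈ 3.4641ℏ, while L_z,max = lℏ = 3ℏ.
L_z,max/|L| = 3/√12 = 0.8660.

L_z,max/|L| = 0.8660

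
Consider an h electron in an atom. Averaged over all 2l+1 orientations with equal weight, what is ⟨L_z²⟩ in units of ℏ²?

⟨L_z²⟩ = 10 ℏ²

An h state has l = 5.
The allowed m_l values are -5, -4, -3, -2, -1, 0, 1, 2, 3, 4, 5.
Average of L_z² over 11 states: 110/11 ℏ² = 10 ℏ².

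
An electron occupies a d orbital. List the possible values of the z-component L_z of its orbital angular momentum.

L_z ∈ {−2ℏ, −ℏ, 0, ℏ, 2ℏ}

For a d orbital, l = 2.
L_z = m_l ℏ with m_l ranging from −l to +l in integer steps.
For l = 2: m_l ∈ {-2, -1, 0, 1, 2}.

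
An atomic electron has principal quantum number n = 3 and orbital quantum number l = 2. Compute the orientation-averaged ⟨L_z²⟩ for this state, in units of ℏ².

m_l runs from −2 to 2, i.e. {-2, -1, 0, 1, 2}.
⟨L_z²⟩ = ℏ²·(Σ m_l²)/(2l+1) = ℏ²·10/5 = 2ℏ².

⟨L_z²⟩ = 2 ℏ²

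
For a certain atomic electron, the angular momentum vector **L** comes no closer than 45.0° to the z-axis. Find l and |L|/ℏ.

cos θ_min = l/√(l(l+1)) = √(l/(l+1)), so l/(l+1) = cos²(45.0°) = 0.5000.
l = cos²θ/sin²θ ≈ 1.
Then |L| = ℏ√(1·2) = √2 ℏ.

l = 1, |L| = √2 ℏ ≈ 1.414ℏ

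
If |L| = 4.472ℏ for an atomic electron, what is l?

|L| = ℏ√(l(l+1)), so l(l+1) = 20.
Solving: l = 4.

l = 4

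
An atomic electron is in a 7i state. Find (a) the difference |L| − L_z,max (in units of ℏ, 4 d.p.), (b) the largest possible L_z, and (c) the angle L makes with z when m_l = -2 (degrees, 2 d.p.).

|L|−L_z,max ≈ 0.4807ℏ; L_z,max = 6ℏ; θ(m_l=-2) ≈ 107.98°

7i means n = 7, l = 6.
|L| − L_z,max = (√42 − 6)ℏ ≈ 0.4807ℏ.
L_z,max = lℏ = 6ℏ.
For m_l = -2: cos θ = -2/√42, θ ≈ 107.98°.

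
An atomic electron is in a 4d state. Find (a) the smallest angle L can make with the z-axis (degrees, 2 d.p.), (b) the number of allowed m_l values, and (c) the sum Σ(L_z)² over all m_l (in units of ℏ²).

θ_min ≈ 35.26°; 5 values; Σ(L_z)² = 10 ℏ²

4d means n = 4, l = 2.
cos θ_min = 2/√6, so θ_min ≈ 35.26°.
There are 2l+1 = 5 values of m_l.
Σ m_l² = 10, so Σ(L_z)² = 10 ℏ².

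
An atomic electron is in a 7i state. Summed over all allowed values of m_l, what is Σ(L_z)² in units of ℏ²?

For 7i, l = 6.
m_l ∈ {-6, -5, -4, -3, -2, -1, 0, 1, 2, 3, 4, 5, 6}.
Σ m_l² = 2·(1 + 4 + 9 + 16 + 25 + 36) = 182.

Σ(L_z)² = 182 ℏ²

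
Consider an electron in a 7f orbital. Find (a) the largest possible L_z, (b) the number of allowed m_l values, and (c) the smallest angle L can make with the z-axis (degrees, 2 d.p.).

The 7f subshell has l = 3.
L_z,max = lℏ = 3ℏ.
There are 2l+1 = 7 values of m_l.
cos θ_min = 3/√12, so θ_min ≈ 30.00°.

L_z,max = 3ℏ; 7 values; θ_min ≈ 30.00°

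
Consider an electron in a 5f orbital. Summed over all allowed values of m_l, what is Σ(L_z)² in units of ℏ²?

5f means n = 5, l = 3.
The allowed m_l values are -3, -2, -1, 0, 1, 2, 3.
Summing m² from −3 to 3: Σ m_l² = 28.

Σ(L_z)² = 28 ℏ²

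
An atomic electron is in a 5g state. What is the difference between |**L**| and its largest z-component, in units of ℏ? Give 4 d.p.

For 5g, l = 4.
|L| = 2√5 ℏ ≈ 4.4721ℏ, while L_z,max = lℏ = 4ℏ.
The difference is (2√5 − 4)ℏ ≈ 0.4721ℏ.

|L| − L_z,max ≈ 0.4721ℏ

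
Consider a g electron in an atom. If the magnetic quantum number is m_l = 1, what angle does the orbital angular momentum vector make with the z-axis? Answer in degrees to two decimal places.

θ ≈ 77.08°

The letter g corresponds to l = 4.
|L|² = l(l+1)ℏ² = 20ℏ², so |L| = 2√5 ℏ.
L_z = m_l ℏ = 1ℏ.
cos θ = L_z/|L| = 1/√20, so θ ≈ 77.08°.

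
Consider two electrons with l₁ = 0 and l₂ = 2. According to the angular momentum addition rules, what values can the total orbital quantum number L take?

The total orbital quantum number L ranges from |l₁ − l₂| to l₁ + l₂ in integer steps.
So L can be 2.

L = 2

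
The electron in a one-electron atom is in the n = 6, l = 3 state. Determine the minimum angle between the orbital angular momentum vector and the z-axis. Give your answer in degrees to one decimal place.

θ_min ≈ 30.0°

|L| = √(l(l+1)) ℏ = 2√3 ℏ.
The smallest angle corresponds to the largest L_z, i.e. m_l = l = 3, giving L_z = 3ℏ.
cos θ_min = 3/√12, so θ_min ≈ 30.0°.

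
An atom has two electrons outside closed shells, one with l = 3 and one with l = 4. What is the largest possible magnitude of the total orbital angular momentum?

Angular momentum addition gives L = |l₁ − l₂|, …, l₁ + l₂.
Allowed values: L = 1, 2, 3, 4, 5, 6, 7.
The largest magnitude corresponds to L = 7: |L_tot| = ℏ√(7·8) = 2√14 ℏ.

|L_tot|_max = 2√14 ℏ ≈ 7.483ℏ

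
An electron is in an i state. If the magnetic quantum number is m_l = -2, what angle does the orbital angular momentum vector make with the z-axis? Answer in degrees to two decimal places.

For an i orbital, l = 6.
|L| = √(l(l+1)) ℏ = √42 ℏ.
L_z = m_l ℏ = −2ℏ.
cos θ = L_z/|L| = -2/√42, so θ ≈ 107.98°.

θ ≈ 107.98°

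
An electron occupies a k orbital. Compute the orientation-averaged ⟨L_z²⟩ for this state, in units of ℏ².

⟨L_z²⟩ = 18.67 ℏ²

The letter k corresponds to l = 7.
m_l ∈ {-7, -6, -5, -4, -3, -2, -1, 0, 1, 2, 3, 4, 5, 6, 7}.
Average of L_z² over 15 states: 280/15 ℏ² = 18.67 ℏ².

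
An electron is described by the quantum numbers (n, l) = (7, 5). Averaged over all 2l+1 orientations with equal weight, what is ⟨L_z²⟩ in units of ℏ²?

⟨L_z²⟩ = 10 ℏ²

m_l ∈ {-5, -4, -3, -2, -1, 0, 1, 2, 3, 4, 5}.
⟨L_z²⟩ = ℏ²·l(l+1)/3 = 10ℏ².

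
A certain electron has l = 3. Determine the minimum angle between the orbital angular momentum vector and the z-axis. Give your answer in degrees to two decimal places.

|L|² = l(l+1)ℏ² = 12ℏ², so |L| = 2√3 ℏ.
The smallest angle corresponds to the largest L_z, i.e. m_l = l = 3, giving L_z = 3ℏ.
cos θ_min = 3/√12, so θ_min ≈ 30.00°.

θ_min ≈ 30.00°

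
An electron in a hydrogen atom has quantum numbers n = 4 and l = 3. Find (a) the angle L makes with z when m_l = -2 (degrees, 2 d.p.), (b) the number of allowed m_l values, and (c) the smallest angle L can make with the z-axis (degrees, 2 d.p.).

For m_l = -2: cos θ = -2/√12, θ ≈ 125.26°.
There are 2l+1 = 7 values of m_l.
cos θ_min = 3/√12, so θ_min ≈ 30.00°.

θ(m_l=-2) ≈ 125.26°; 7 values; θ_min ≈ 30.00°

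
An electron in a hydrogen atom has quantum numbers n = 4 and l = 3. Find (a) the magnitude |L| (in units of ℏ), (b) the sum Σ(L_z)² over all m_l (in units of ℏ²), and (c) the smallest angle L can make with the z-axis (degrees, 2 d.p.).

|L| = 2√3 ℏ ≈ 3.464ℏ; Σ(L_z)² = 28 ℏ²; θ_min ≈ 30.00°

|L| = ℏ√(3·4) = 2√3 ℏ ≈ 3.464ℏ.
Σ m_l² = 28, so Σ(L_z)² = 28 ℏ².
cos θ_min = 3/√12, so θ_min ≈ 30.00°.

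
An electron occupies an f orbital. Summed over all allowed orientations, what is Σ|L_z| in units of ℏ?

For an f orbital, l = 3.
m_l runs from −3 to 3, i.e. {-3, -2, -1, 0, 1, 2, 3}.
Σ|m_l| = 2·3(3+1)/2 = 12.

Σ|L_z| = 12 ℏ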